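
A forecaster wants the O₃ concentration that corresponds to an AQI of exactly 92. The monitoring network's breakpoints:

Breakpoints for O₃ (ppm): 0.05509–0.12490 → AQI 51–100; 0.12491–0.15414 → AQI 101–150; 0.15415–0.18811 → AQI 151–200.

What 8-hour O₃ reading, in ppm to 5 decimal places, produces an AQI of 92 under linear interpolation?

0.11350

AQI 92 lies in the 51–100 band, which corresponds to 0.05509–0.12490 ppm.
C = 0.05509 + (92−51)×(0.12490−0.05509)/(100−51) = 0.05509 + 41×0.06981/49 ≈ 0.1135024 ppm → 0.11350 ppm to 5 dp.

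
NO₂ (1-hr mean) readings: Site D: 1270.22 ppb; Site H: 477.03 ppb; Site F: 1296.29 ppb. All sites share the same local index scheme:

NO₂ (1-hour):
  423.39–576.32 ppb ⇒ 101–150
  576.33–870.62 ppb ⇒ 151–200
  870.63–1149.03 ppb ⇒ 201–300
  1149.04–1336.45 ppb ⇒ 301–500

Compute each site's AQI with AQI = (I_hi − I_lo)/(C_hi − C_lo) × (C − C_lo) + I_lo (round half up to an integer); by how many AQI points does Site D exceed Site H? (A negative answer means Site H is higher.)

312

Site D: row 1149.04–1336.45 (AQI 301–500). (500−301)·(1270.22−1149.04)/(1336.45−1149.04) + 301 = 199·121.18/187.41 + 301 ≈ 429.67 → 430.
Site H 477.03: bracket 423.39–576.32 → index 101–150; slope 49/152.93, offset 53.64.
AQI = 101 + 49/152.93·53.64 ≈ 118.19 ⇒ 118.
Site F: row 1149.04–1336.45 (AQI 301–500). (500−301)·(1296.29−1149.04)/(1336.45−1149.04) + 301 = 199·147.25/187.41 + 301 ≈ 457.36 → 457.
AQIs: Site D=430, Site H=118, Site F=457. Site D (430) − Site H (118) = 312.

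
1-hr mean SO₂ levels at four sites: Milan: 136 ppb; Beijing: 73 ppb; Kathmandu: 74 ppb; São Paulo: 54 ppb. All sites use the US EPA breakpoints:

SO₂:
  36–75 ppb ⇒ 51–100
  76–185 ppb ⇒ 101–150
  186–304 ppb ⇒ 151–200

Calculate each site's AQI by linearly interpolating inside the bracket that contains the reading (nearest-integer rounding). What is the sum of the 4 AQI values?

398

Milan 136: bracket 76–185 → index 101–150; slope 49/109, offset 60.
AQI = 101 + 49/109·60 ≈ 127.97 ⇒ 128.
Beijing: row 36–75 (AQI 51–100). (100−51)·(73−36)/(75−36) + 51 = 49·37/39 + 51 ≈ 97.49 → 97.
Kathmandu: 74 lies in 36–75, so I_lo=51, I_hi=100, C_lo=36, C_hi=75.
(100−51)/(75−36) × (74−36) + 51 = 49/39 × 38 + 51 ≈ 98.74 → 99.
São Paulo: 54 lies in 36–75, so I_lo=51, I_hi=100, C_lo=36, C_hi=75.
(100−51)/(75−36) × (54−36) + 51 = 49/39 × 18 + 51 ≈ 73.62 → 74.
AQIs: Milan=128, Beijing=97, Kathmandu=99, São Paulo=74. Sum = 128 + 97 + 99 + 74 = 398.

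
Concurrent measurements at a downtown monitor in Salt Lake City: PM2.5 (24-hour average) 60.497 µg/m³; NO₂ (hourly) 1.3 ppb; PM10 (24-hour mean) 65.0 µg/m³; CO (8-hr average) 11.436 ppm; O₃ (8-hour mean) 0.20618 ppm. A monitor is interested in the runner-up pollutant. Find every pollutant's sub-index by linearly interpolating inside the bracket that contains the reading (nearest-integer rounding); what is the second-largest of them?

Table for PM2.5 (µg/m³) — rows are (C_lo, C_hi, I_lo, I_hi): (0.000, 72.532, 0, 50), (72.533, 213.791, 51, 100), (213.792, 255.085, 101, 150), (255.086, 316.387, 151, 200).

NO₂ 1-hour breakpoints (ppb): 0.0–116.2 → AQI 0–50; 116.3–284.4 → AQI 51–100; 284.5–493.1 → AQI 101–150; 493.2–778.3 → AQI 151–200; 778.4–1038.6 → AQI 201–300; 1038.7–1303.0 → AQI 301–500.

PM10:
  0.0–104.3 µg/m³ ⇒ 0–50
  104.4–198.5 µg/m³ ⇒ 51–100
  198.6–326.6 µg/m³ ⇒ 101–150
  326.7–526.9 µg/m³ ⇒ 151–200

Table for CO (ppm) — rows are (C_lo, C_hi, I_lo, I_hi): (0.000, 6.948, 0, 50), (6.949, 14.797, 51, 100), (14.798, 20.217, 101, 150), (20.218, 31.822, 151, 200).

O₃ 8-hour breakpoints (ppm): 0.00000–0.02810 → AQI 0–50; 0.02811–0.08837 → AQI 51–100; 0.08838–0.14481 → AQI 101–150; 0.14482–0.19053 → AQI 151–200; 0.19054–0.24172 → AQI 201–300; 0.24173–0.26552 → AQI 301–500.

79

PM2.5: 60.497 ∈ [0.000, 72.532] ↔ index [0, 50].
0 + (60.497−0.000)·(50−0)/(72.532−0.000) = 0 + 60.497·50/72.532 ≈ 41.70, so AQI = 42.
NO₂: 1.3 ∈ [0.0, 116.2] ↔ index [0, 50].
0 + (1.3−0.0)·(50−0)/(116.2−0.0) = 0 + 1.3·50/116.2 ≈ 0.56, so AQI = 1.
PM10: 65.0 ∈ [0.0, 104.3] ↔ index [0, 50].
0 + (65.0−0.0)·(50−0)/(104.3−0.0) = 0 + 65.0·50/104.3 ≈ 31.16, so AQI = 31.
CO: 11.436 ∈ [6.949, 14.797] ↔ index [51, 100].
51 + (11.436−6.949)·(100−51)/(14.797−6.949) = 51 + 4.487·49/7.848 ≈ 79.02, so AQI = 79.
O₃: 0.20618 lies in 0.19054–0.24172, so I_lo=201, I_hi=300, C_lo=0.19054, C_hi=0.24172.
(300−201)/(0.24172−0.19054) × (0.20618−0.19054) + 201 = 99/0.05118 × 0.01564 + 201 ≈ 231.25 → 231.
Sub-indices: PM2.5→42, NO₂→1, PM10→31, CO→79, O₃→231. Ranked high→low: 231, 79, 42, 31, 1. Second-highest sub-index = 79.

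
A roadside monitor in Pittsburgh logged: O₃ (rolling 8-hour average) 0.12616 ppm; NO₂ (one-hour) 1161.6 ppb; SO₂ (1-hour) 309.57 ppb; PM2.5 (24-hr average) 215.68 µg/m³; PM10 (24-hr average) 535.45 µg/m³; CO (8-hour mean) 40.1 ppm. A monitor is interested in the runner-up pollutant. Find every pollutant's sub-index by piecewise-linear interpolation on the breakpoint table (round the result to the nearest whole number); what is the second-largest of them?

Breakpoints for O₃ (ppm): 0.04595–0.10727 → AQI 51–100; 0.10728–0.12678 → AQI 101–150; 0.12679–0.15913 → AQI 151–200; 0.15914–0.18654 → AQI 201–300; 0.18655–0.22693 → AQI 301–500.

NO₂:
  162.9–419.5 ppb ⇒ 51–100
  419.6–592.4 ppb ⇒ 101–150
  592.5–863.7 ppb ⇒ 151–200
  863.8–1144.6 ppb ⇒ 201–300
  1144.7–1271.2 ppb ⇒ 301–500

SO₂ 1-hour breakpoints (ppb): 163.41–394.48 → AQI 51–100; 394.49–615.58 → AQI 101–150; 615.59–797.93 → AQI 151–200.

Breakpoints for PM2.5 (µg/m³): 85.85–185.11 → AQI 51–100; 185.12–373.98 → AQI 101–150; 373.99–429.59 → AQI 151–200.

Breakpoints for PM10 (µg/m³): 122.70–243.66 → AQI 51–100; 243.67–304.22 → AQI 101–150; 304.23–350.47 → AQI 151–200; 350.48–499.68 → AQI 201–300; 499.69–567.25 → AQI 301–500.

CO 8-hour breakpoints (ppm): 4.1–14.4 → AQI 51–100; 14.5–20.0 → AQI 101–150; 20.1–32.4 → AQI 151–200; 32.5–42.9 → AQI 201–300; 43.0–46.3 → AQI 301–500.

328

O₃ 0.12616: bracket 0.10728–0.12678 → index 101–150; slope 49/0.01950, offset 0.01888.
AQI = 101 + 49/0.01950·0.01888 ≈ 148.44 ⇒ 148.
NO₂: row 1144.7–1271.2 (AQI 301–500). (500−301)·(1161.6−1144.7)/(1271.2−1144.7) + 301 = 199·16.9/126.5 + 301 ≈ 327.59 → 328.
SO₂ 309.57: bracket 163.41–394.48 → index 51–100; slope 49/231.07, offset 146.16.
AQI = 51 + 49/231.07·146.16 ≈ 81.99 ⇒ 82.
PM2.5: 215.68 ∈ [185.12, 373.98] ↔ index [101, 150].
101 + (215.68−185.12)·(150−101)/(373.98−185.12) = 101 + 30.56·49/188.86 ≈ 108.93, so AQI = 109.
PM10: 535.45 ∈ [499.69, 567.25] ↔ index [301, 500].
301 + (535.45−499.69)·(500−301)/(567.25−499.69) = 301 + 35.76·199/67.56 ≈ 406.33, so AQI = 406.
CO: 40.1 ∈ [32.5, 42.9] ↔ index [201, 300].
201 + (40.1−32.5)·(300−201)/(42.9−32.5) = 201 + 7.6·99/10.4 ≈ 273.35, so AQI = 273.
Sub-indices: O₃→148, NO₂→328, SO₂→82, PM2.5→109, PM10→406, CO→273. Ranked high→low: 406, 328, 273, 148, 109, 82. Second-highest sub-index = 328.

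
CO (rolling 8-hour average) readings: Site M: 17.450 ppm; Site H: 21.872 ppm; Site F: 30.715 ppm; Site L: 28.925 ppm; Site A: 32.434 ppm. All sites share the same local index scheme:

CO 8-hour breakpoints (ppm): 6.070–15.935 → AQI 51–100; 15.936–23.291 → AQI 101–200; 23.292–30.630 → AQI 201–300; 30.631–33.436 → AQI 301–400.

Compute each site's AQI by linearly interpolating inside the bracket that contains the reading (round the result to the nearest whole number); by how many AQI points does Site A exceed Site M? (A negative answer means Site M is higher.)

244

Site M: 17.450 lies in 15.936–23.291, so I_lo=101, I_hi=200, C_lo=15.936, C_hi=23.291.
(200−101)/(23.291−15.936) × (17.450−15.936) + 101 = 99/7.355 × 1.514 + 101 ≈ 121.38 → 121.
Site H: 21.872 lies in 15.936–23.291, so I_lo=101, I_hi=200, C_lo=15.936, C_hi=23.291.
(200−101)/(23.291−15.936) × (21.872−15.936) + 101 = 99/7.355 × 5.936 + 101 ≈ 180.90 → 181.
Site F: row 30.631–33.436 (AQI 301–400). (400−301)·(30.715−30.631)/(33.436−30.631) + 301 = 99·0.084/2.805 + 301 ≈ 303.96 → 304.
Site L: row 23.292–30.630 (AQI 201–300). (300−201)·(28.925−23.292)/(30.630−23.292) + 201 = 99·5.633/7.338 + 201 ≈ 277.00 → 277.
Site A: row 30.631–33.436 (AQI 301–400). (400−301)·(32.434−30.631)/(33.436−30.631) + 301 = 99·1.803/2.805 + 301 ≈ 364.64 → 365.
AQIs: Site M=121, Site H=181, Site F=304, Site L=277, Site A=365. Site A (365) − Site M (121) = 244.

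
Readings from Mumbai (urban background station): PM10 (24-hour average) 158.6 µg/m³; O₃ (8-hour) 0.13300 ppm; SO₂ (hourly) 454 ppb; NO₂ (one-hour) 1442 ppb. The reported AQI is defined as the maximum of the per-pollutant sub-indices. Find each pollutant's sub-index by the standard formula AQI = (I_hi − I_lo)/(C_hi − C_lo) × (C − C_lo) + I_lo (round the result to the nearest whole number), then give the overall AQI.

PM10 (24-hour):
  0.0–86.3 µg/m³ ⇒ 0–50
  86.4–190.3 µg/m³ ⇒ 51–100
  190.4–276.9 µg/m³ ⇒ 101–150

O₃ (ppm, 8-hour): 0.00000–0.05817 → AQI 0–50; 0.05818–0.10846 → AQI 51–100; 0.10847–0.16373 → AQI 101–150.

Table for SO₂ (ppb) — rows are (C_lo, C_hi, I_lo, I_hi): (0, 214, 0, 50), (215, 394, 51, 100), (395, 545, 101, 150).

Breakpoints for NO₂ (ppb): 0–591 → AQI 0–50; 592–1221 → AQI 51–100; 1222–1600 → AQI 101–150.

130

PM10: 158.6 ∈ [86.4, 190.3] ↔ index [51, 100].
51 + (158.6−86.4)·(100−51)/(190.3−86.4) = 51 + 72.2·49/103.9 ≈ 85.05, so AQI = 85.
O₃: row 0.10847–0.16373 (AQI 101–150). (150−101)·(0.13300−0.10847)/(0.16373−0.10847) + 101 = 49·0.02453/0.05526 + 101 ≈ 122.75 → 123.
SO₂: 454 lies in 395–545, so I_lo=101, I_hi=150, C_lo=395, C_hi=545.
(150−101)/(545−395) × (454−395) + 101 = 49/150 × 59 + 101 ≈ 120.27 → 120.
NO₂: row 1222–1600 (AQI 101–150). (150−101)·(1442−1222)/(1600−1222) + 101 = 49·220/378 + 101 ≈ 129.52 → 130.
Sub-indices: PM10→85, O₃→123, SO₂→120, NO₂→130. Overall AQI = max = 130; dominant pollutant is NO₂.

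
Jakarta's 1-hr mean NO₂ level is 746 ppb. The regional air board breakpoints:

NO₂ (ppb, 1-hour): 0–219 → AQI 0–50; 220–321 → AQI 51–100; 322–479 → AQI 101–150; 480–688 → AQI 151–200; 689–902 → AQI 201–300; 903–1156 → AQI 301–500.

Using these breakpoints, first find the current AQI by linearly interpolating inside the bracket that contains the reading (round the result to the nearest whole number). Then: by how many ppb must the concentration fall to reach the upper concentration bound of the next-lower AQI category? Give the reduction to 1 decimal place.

58.0

NO₂: 746 ∈ [689, 902] ↔ index [201, 300].
201 + (746−689)·(300−201)/(902−689) = 201 + 57·99/213 ≈ 227.49, so AQI = 227.
Current AQI 227 is in the Very Unhealthy range (201–300). The next-lower category tops out at AQI 200, whose upper concentration bound is 688 ppb.
Reduction needed = 746 − 688 = 58.0 ppb.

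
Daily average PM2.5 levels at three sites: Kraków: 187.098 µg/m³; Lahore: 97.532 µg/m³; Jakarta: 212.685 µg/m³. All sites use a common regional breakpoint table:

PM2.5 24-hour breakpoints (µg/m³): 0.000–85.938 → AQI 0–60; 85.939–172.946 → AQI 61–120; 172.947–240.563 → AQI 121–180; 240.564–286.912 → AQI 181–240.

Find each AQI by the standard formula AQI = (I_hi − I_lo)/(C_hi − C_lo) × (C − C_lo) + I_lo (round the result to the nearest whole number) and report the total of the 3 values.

358

Kraków: row 172.947–240.563 (AQI 121–180). (180−121)·(187.098−172.947)/(240.563−172.947) + 121 = 59·14.151/67.616 + 121 ≈ 133.35 → 133.
Lahore: 97.532 lies in 85.939–172.946, so I_lo=61, I_hi=120, C_lo=85.939, C_hi=172.946.
(120−61)/(172.946−85.939) × (97.532−85.939) + 61 = 59/87.007 × 11.593 + 61 ≈ 68.86 → 69.
Jakarta: row 172.947–240.563 (AQI 121–180). (180−121)·(212.685−172.947)/(240.563−172.947) + 121 = 59·39.738/67.616 + 121 ≈ 155.67 → 156.
AQIs: Kraków=133, Lahore=69, Jakarta=156. Sum = 133 + 69 + 156 = 358.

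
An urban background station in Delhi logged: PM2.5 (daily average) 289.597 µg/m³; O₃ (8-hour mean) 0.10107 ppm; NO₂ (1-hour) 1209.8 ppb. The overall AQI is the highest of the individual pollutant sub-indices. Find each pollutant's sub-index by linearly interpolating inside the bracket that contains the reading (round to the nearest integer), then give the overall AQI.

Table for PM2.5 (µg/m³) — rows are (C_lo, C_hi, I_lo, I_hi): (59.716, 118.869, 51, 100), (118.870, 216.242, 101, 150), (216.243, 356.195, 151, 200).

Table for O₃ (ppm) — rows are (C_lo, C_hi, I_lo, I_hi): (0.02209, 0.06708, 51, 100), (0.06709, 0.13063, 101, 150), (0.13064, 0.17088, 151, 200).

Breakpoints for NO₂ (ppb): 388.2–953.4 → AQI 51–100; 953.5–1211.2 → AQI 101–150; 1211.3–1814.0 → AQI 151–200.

PM2.5: 289.597 lies in 216.243–356.195, so I_lo=151, I_hi=200, C_lo=216.243, C_hi=356.195.
(200−151)/(356.195−216.243) × (289.597−216.243) + 151 = 49/139.952 × 73.354 + 151 ≈ 176.68 → 177.
O₃: row 0.06709–0.13063 (AQI 101–150). (150−101)·(0.10107−0.06709)/(0.13063−0.06709) + 101 = 49·0.03398/0.06354 + 101 ≈ 127.20 → 127.
NO₂: 1209.8 lies in 953.5–1211.2, so I_lo=101, I_hi=150, C_lo=953.5, C_hi=1211.2.
(150−101)/(1211.2−953.5) × (1209.8−953.5) + 101 = 49/257.7 × 256.3 + 101 ≈ 149.73 → 150.
Sub-indices: PM2.5→177, O₃→127, NO₂→150. Overall AQI = max = 177; dominant pollutant is PM2.5.
AQI 177: Unhealthy.

177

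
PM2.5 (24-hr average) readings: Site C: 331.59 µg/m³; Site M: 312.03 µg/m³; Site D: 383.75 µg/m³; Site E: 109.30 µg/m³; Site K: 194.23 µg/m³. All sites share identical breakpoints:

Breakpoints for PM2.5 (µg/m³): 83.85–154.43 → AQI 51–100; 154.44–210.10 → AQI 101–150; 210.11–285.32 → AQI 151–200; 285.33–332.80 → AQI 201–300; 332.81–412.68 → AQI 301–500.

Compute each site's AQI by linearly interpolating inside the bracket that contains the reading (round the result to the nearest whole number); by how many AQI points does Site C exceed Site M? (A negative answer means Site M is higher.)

40

Site C 331.59: bracket 285.33–332.80 → index 201–300; slope 99/47.47, offset 46.26.
AQI = 201 + 99/47.47·46.26 ≈ 297.48 ⇒ 297.
Site M: 312.03 ∈ [285.33, 332.80] ↔ index [201, 300].
201 + (312.03−285.33)·(300−201)/(332.80−285.33) = 201 + 26.70·99/47.47 ≈ 256.68, so AQI = 257.
Site D: 383.75 lies in 332.81–412.68, so I_lo=301, I_hi=500, C_lo=332.81, C_hi=412.68.
(500−301)/(412.68−332.81) × (383.75−332.81) + 301 = 199/79.87 × 50.94 + 301 ≈ 427.92 → 428.
Site E: 109.30 lies in 83.85–154.43, so I_lo=51, I_hi=100, C_lo=83.85, C_hi=154.43.
(100−51)/(154.43−83.85) × (109.30−83.85) + 51 = 49/70.58 × 25.45 + 51 ≈ 68.67 → 69.
Site K: 194.23 ∈ [154.44, 210.10] ↔ index [101, 150].
101 + (194.23−154.44)·(150−101)/(210.10−154.44) = 101 + 39.79·49/55.66 ≈ 136.03, so AQI = 136.
AQIs: Site C=297, Site M=257, Site D=428, Site E=69, Site K=136. Site C (297) − Site M (257) = 40.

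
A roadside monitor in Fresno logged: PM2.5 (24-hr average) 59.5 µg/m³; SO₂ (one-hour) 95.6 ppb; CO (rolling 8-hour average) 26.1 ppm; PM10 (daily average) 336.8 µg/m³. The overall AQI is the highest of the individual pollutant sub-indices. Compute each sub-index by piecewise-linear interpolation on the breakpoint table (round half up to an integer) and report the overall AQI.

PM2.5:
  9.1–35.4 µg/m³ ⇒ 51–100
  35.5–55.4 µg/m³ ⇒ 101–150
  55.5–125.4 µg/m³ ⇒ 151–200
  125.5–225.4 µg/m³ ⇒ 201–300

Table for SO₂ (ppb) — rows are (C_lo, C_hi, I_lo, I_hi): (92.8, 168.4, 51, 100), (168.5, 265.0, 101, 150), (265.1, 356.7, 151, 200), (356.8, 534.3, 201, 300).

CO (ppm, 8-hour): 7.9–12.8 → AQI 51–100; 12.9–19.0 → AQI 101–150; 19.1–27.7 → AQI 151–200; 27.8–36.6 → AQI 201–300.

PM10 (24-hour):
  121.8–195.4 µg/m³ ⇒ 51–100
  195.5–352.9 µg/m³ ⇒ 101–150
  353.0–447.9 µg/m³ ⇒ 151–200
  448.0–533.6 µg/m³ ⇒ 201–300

191

PM2.5: 59.5 lies in 55.5–125.4, so I_lo=151, I_hi=200, C_lo=55.5, C_hi=125.4.
(200−151)/(125.4−55.5) × (59.5−55.5) + 151 = 49/69.9 × 4.0 + 151 ≈ 153.80 → 154.
SO₂: row 92.8–168.4 (AQI 51–100). (100−51)·(95.6−92.8)/(168.4−92.8) + 51 = 49·2.8/75.6 + 51 ≈ 52.81 → 53.
CO 26.1: bracket 19.1–27.7 → index 151–200; slope 49/8.6, offset 7.0.
AQI = 151 + 49/8.6·7.0 ≈ 190.88 ⇒ 191.
PM10 336.8: bracket 195.5–352.9 → index 101–150; slope 49/157.4, offset 141.3.
AQI = 101 + 49/157.4·141.3 ≈ 144.99 ⇒ 145.
Sub-indices: PM2.5→154, SO₂→53, CO→191, PM10→145. Overall AQI = max = 191; dominant pollutant is CO.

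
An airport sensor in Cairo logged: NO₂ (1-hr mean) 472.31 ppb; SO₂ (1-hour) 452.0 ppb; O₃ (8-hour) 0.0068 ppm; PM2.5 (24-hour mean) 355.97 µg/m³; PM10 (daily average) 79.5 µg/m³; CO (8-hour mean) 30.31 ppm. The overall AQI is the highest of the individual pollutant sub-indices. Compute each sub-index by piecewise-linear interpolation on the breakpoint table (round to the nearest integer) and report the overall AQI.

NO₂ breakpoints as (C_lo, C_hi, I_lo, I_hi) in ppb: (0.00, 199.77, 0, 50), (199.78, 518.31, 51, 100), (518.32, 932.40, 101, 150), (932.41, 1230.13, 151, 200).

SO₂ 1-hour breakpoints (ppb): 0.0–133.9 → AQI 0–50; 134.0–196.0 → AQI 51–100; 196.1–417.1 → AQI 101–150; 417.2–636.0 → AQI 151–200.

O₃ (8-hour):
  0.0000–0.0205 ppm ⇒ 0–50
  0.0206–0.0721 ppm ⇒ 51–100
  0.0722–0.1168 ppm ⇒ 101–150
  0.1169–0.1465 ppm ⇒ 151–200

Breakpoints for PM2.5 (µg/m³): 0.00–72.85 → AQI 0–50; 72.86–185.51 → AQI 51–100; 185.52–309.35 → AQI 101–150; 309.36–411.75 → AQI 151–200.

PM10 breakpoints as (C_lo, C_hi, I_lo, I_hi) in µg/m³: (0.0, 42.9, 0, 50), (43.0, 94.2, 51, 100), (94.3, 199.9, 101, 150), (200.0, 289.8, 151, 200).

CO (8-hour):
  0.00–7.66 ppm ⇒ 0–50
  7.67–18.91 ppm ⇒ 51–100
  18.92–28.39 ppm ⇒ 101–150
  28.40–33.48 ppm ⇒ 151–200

173

NO₂: row 199.78–518.31 (AQI 51–100). (100−51)·(472.31−199.78)/(518.31−199.78) + 51 = 49·272.53/318.53 + 51 ≈ 92.92 → 93.
SO₂: 452.0 ∈ [417.2, 636.0] ↔ index [151, 200].
151 + (452.0−417.2)·(200−151)/(636.0−417.2) = 151 + 34.8·49/218.8 ≈ 158.79, so AQI = 159.
O₃: 0.0068 lies in 0.0000–0.0205, so I_lo=0, I_hi=50, C_lo=0.0000, C_hi=0.0205.
(50−0)/(0.0205−0.0000) × (0.0068−0.0000) + 0 = 50/0.0205 × 0.0068 + 0 ≈ 16.59 → 17.
PM2.5: 355.97 ∈ [309.36, 411.75] ↔ index [151, 200].
151 + (355.97−309.36)·(200−151)/(411.75−309.36) = 151 + 46.61·49/102.39 ≈ 173.31, so AQI = 173.
PM10: 79.5 ∈ [43.0, 94.2] ↔ index [51, 100].
51 + (79.5−43.0)·(100−51)/(94.2−43.0) = 51 + 36.5·49/51.2 ≈ 85.93, so AQI = 86.
CO: row 28.40–33.48 (AQI 151–200). (200−151)·(30.31−28.40)/(33.48−28.40) + 151 = 49·1.91/5.08 + 151 ≈ 169.42 → 169.
Sub-indices: NO₂→93, SO₂→159, O₃→17, PM2.5→173, PM10→86, CO→169. Overall AQI = max = 173; dominant pollutant is PM2.5.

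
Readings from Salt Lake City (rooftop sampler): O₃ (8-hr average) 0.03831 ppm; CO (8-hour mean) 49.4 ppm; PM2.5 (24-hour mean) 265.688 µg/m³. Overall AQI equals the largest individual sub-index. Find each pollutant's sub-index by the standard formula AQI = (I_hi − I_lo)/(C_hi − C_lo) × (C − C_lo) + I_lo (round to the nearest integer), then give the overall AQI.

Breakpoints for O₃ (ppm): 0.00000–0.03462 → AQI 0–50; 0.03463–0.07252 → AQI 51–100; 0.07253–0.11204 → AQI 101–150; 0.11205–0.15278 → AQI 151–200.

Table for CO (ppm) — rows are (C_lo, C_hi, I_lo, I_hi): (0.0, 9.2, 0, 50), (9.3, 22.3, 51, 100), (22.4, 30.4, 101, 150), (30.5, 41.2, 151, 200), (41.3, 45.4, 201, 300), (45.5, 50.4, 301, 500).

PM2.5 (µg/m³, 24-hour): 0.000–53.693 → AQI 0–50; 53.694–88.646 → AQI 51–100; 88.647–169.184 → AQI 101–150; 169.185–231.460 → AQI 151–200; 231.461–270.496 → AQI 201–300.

O₃ 0.03831: bracket 0.03463–0.07252 → index 51–100; slope 49/0.03789, offset 0.00368.
AQI = 51 + 49/0.03789·0.00368 ≈ 55.76 ⇒ 56.
CO 49.4: bracket 45.5–50.4 → index 301–500; slope 199/4.9, offset 3.9.
AQI = 301 + 199/4.9·3.9 ≈ 459.39 ⇒ 459.
PM2.5 265.688: bracket 231.461–270.496 → index 201–300; slope 99/39.035, offset 34.227.
AQI = 201 + 99/39.035·34.227 ≈ 287.81 ⇒ 288.
Sub-indices: O₃→56, CO→459, PM2.5→288. Overall AQI = max = 459; dominant pollutant is CO.

459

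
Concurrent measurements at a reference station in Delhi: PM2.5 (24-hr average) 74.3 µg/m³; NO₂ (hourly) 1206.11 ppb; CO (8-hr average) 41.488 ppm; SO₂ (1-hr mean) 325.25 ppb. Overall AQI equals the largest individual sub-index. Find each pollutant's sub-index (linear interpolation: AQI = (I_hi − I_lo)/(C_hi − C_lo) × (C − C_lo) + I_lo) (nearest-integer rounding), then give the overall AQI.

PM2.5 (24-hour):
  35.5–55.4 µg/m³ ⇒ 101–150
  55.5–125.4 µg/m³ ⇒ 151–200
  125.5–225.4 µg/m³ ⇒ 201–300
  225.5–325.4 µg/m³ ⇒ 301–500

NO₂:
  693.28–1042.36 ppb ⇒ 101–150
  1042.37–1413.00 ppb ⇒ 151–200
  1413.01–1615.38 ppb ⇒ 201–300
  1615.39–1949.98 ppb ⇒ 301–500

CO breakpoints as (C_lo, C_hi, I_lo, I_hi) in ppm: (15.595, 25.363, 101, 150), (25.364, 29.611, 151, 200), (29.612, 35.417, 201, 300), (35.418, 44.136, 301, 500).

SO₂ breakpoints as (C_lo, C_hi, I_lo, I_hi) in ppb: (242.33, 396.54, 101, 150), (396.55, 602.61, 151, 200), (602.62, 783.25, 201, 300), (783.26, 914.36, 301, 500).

PM2.5: 74.3 ∈ [55.5, 125.4] ↔ index [151, 200].
151 + (74.3−55.5)·(200−151)/(125.4−55.5) = 151 + 18.8·49/69.9 ≈ 164.18, so AQI = 164.
NO₂ 1206.11: bracket 1042.37–1413.00 → index 151–200; slope 49/370.63, offset 163.74.
AQI = 151 + 49/370.63·163.74 ≈ 172.65 ⇒ 173.
CO 41.488: bracket 35.418–44.136 → index 301–500; slope 199/8.718, offset 6.070.
AQI = 301 + 199/8.718·6.070 ≈ 439.56 ⇒ 440.
SO₂: 325.25 lies in 242.33–396.54, so I_lo=101, I_hi=150, C_lo=242.33, C_hi=396.54.
(150−101)/(396.54−242.33) × (325.25−242.33) + 101 = 49/154.21 × 82.92 + 101 ≈ 127.35 → 127.
Sub-indices: PM2.5→164, NO₂→173, CO→440, SO₂→127. Overall AQI = max = 440; dominant pollutant is CO.
AQI 440: Hazardous.

440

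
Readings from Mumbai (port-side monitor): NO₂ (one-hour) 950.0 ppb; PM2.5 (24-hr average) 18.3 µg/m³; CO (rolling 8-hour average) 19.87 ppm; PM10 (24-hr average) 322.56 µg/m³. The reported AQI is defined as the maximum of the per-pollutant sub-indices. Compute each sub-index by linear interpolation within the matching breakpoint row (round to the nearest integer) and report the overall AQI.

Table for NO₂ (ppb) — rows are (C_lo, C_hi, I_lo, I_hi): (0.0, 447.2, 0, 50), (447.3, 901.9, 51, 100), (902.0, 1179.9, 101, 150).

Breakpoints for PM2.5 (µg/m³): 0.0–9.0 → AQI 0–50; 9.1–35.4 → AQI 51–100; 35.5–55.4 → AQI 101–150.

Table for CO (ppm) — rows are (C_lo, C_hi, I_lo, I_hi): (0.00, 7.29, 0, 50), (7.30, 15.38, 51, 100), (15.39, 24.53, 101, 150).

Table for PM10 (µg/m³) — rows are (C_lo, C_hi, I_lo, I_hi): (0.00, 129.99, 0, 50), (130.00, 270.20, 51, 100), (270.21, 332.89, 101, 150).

142

NO₂: row 902.0–1179.9 (AQI 101–150). (150−101)·(950.0−902.0)/(1179.9−902.0) + 101 = 49·48.0/277.9 + 101 ≈ 109.46 → 109.
PM2.5: row 9.1–35.4 (AQI 51–100). (100−51)·(18.3−9.1)/(35.4−9.1) + 51 = 49·9.2/26.3 + 51 ≈ 68.14 → 68.
CO: 19.87 ∈ [15.39, 24.53] ↔ index [101, 150].
101 + (19.87−15.39)·(150−101)/(24.53−15.39) = 101 + 4.48·49/9.14 ≈ 125.02, so AQI = 125.
PM10: row 270.21–332.89 (AQI 101–150). (150−101)·(322.56−270.21)/(332.89−270.21) + 101 = 49·52.35/62.68 + 101 ≈ 141.92 → 142.
Sub-indices: NO₂→109, PM2.5→68, CO→125, PM10→142. Overall AQI = max = 142; dominant pollutant is PM10.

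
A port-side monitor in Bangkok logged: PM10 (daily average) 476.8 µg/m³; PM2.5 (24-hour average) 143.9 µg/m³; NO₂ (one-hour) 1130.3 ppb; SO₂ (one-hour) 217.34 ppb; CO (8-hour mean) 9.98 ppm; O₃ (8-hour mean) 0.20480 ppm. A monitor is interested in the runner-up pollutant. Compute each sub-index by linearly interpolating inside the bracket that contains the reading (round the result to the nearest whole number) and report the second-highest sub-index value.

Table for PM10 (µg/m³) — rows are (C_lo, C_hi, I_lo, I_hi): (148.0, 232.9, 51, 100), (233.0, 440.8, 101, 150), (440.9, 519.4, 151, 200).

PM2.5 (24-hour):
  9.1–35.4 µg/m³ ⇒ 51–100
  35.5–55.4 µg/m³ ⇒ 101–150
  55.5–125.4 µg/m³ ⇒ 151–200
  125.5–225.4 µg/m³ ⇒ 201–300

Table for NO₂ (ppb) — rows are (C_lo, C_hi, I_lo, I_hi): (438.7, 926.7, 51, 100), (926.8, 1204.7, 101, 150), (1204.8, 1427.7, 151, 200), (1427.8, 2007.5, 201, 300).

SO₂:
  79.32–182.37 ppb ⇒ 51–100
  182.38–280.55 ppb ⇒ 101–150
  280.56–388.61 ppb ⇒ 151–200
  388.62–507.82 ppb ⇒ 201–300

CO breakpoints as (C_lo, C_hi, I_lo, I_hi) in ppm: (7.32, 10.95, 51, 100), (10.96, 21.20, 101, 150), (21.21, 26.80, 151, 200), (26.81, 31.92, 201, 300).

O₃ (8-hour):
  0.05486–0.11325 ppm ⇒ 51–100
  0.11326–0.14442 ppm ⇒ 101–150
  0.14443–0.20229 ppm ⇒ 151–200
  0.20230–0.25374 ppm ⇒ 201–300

206

PM10: 476.8 lies in 440.9–519.4, so I_lo=151, I_hi=200, C_lo=440.9, C_hi=519.4.
(200−151)/(519.4−440.9) × (476.8−440.9) + 151 = 49/78.5 × 35.9 + 151 ≈ 173.41 → 173.
PM2.5: row 125.5–225.4 (AQI 201–300). (300−201)·(143.9−125.5)/(225.4−125.5) + 201 = 99·18.4/99.9 + 201 ≈ 219.23 → 219.
NO₂ 1130.3: bracket 926.8–1204.7 → index 101–150; slope 49/277.9, offset 203.5.
AQI = 101 + 49/277.9·203.5 ≈ 136.88 ⇒ 137.
SO₂ 217.34: bracket 182.38–280.55 → index 101–150; slope 49/98.17, offset 34.96.
AQI = 101 + 49/98.17·34.96 ≈ 118.45 ⇒ 118.
CO 9.98: bracket 7.32–10.95 → index 51–100; slope 49/3.63, offset 2.66.
AQI = 51 + 49/3.63·2.66 ≈ 86.91 ⇒ 87.
O₃: 0.20480 lies in 0.20230–0.25374, so I_lo=201, I_hi=300, C_lo=0.20230, C_hi=0.25374.
(300−201)/(0.25374−0.20230) × (0.20480−0.20230) + 201 = 99/0.05144 × 0.00250 + 201 ≈ 205.81 → 206.
Sub-indices: PM10→173, PM2.5→219, NO₂→137, SO₂→118, CO→87, O₃→206. Ranked high→low: 219, 206, 173, 137, 118, 87. Second-highest sub-index = 206.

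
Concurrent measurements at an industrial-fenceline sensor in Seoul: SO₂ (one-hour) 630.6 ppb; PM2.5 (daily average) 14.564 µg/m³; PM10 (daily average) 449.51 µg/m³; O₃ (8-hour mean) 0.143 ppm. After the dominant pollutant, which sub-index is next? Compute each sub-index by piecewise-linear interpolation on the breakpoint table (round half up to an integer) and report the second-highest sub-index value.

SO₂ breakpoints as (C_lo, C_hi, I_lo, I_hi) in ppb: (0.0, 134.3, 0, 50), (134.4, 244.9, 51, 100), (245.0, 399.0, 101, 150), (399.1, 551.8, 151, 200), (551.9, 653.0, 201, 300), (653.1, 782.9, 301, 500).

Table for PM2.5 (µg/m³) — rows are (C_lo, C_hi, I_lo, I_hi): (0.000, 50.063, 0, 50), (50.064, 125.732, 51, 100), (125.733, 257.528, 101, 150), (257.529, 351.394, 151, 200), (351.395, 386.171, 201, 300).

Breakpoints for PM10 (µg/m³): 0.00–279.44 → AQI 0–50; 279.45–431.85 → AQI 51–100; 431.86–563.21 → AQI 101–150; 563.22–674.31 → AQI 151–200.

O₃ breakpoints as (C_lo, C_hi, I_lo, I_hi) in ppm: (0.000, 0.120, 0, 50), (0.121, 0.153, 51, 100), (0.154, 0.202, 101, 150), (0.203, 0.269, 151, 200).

108

SO₂: 630.6 lies in 551.9–653.0, so I_lo=201, I_hi=300, C_lo=551.9, C_hi=653.0.
(300−201)/(653.0−551.9) × (630.6−551.9) + 201 = 99/101.1 × 78.7 + 201 ≈ 278.07 → 278.
PM2.5 14.564: bracket 0.000–50.063 → index 0–50; slope 50/50.063, offset 14.564.
AQI = 0 + 50/50.063·14.564 ≈ 14.55 ⇒ 15.
PM10: row 431.86–563.21 (AQI 101–150). (150−101)·(449.51−431.86)/(563.21−431.86) + 101 = 49·17.65/131.35 + 101 ≈ 107.58 → 108.
O₃: row 0.121–0.153 (AQI 51–100). (100−51)·(0.143−0.121)/(0.153−0.121) + 51 = 49·0.022/0.032 + 51 ≈ 84.69 → 85.
Sub-indices: SO₂→278, PM2.5→15, PM10→108, O₃→85. Ranked high→low: 278, 108, 85, 15. Second-highest sub-index = 108.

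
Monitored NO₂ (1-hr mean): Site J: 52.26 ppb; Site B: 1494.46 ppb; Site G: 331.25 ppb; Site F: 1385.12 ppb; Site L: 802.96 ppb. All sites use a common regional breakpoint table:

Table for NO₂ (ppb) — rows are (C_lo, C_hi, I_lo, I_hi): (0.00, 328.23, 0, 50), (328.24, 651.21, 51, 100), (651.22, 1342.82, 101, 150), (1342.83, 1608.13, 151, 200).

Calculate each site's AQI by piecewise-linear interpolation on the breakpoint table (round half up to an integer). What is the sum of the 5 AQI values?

509

Site J: 52.26 lies in 0.00–328.23, so I_lo=0, I_hi=50, C_lo=0.00, C_hi=328.23.
(50−0)/(328.23−0.00) × (52.26−0.00) + 0 = 50/328.23 × 52.26 + 0 ≈ 7.96 → 8.
Site B: 1494.46 lies in 1342.83–1608.13, so I_lo=151, I_hi=200, C_lo=1342.83, C_hi=1608.13.
(200−151)/(1608.13−1342.83) × (1494.46−1342.83) + 151 = 49/265.30 × 151.63 + 151 ≈ 179.01 → 179.
Site G 331.25: bracket 328.24–651.21 → index 51–100; slope 49/322.97, offset 3.01.
AQI = 51 + 49/322.97·3.01 ≈ 51.46 ⇒ 51.
Site F: 1385.12 ∈ [1342.83, 1608.13] ↔ index [151, 200].
151 + (1385.12−1342.83)·(200−151)/(1608.13−1342.83) = 151 + 42.29·49/265.30 ≈ 158.81, so AQI = 159.
Site L 802.96: bracket 651.22–1342.82 → index 101–150; slope 49/691.60, offset 151.74.
AQI = 101 + 49/691.60·151.74 ≈ 111.75 ⇒ 112.
AQIs: Site J=8, Site B=179, Site G=51, Site F=159, Site L=112. Sum = 8 + 179 + 51 + 159 + 112 = 509.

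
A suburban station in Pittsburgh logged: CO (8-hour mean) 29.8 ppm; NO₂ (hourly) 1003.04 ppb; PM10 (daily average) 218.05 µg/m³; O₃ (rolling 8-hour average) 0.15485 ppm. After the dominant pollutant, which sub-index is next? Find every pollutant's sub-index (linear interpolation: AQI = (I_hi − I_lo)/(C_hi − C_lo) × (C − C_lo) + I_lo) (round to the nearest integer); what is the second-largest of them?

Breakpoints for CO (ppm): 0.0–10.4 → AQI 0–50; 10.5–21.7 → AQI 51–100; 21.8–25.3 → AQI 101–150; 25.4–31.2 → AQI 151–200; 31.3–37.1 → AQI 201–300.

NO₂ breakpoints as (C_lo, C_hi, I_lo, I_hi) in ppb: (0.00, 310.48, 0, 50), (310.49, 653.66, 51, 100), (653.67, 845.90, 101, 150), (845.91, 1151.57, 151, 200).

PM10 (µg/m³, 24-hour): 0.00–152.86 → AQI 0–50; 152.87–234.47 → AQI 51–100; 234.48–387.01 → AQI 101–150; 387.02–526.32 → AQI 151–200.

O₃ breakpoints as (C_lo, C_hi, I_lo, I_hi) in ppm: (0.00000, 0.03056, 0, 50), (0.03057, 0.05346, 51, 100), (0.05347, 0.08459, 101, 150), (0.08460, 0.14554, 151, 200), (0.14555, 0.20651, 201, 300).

CO 29.8: bracket 25.4–31.2 → index 151–200; slope 49/5.8, offset 4.4.
AQI = 151 + 49/5.8·4.4 ≈ 188.17 ⇒ 188.
NO₂ 1003.04: bracket 845.91–1151.57 → index 151–200; slope 49/305.66, offset 157.13.
AQI = 151 + 49/305.66·157.13 ≈ 176.19 ⇒ 176.
PM10: 218.05 ∈ [152.87, 234.47] ↔ index [51, 100].
51 + (218.05−152.87)·(100−51)/(234.47−152.87) = 51 + 65.18·49/81.60 ≈ 90.14, so AQI = 90.
O₃: 0.15485 lies in 0.14555–0.20651, so I_lo=201, I_hi=300, C_lo=0.14555, C_hi=0.20651.
(300−201)/(0.20651−0.14555) × (0.15485−0.14555) + 201 = 99/0.06096 × 0.00930 + 201 ≈ 216.10 → 216.
Sub-indices: CO→188, NO₂→176, PM10→90, O₃→216. Ranked high→low: 216, 188, 176, 90. Second-highest sub-index = 188.

188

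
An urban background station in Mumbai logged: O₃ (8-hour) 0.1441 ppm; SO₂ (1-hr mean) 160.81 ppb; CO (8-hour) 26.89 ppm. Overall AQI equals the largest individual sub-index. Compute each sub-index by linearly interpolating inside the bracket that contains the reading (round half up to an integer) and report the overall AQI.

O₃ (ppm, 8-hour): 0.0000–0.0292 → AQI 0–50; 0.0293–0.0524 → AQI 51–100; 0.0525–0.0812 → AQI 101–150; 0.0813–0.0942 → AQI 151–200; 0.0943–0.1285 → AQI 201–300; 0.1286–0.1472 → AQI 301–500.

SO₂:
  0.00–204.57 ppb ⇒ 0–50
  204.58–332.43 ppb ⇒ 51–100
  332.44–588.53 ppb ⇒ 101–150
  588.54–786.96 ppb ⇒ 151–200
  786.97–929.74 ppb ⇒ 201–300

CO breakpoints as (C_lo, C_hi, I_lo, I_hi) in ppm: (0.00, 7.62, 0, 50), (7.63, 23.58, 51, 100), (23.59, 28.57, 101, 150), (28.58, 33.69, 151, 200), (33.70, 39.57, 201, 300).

467

O₃ 0.1441: bracket 0.1286–0.1472 → index 301–500; slope 199/0.0186, offset 0.0155.
AQI = 301 + 199/0.0186·0.0155 ≈ 466.83 ⇒ 467.
SO₂: 160.81 lies in 0.00–204.57, so I_lo=0, I_hi=50, C_lo=0.00, C_hi=204.57.
(50−0)/(204.57−0.00) × (160.81−0.00) + 0 = 50/204.57 × 160.81 + 0 ≈ 39.30 → 39.
CO: 26.89 ∈ [23.59, 28.57] ↔ index [101, 150].
101 + (26.89−23.59)·(150−101)/(28.57−23.59) = 101 + 3.30·49/4.98 ≈ 133.47, so AQI = 133.
Sub-indices: O₃→467, SO₂→39, CO→133. Overall AQI = max = 467; dominant pollutant is O₃.
AQI 467: Hazardous.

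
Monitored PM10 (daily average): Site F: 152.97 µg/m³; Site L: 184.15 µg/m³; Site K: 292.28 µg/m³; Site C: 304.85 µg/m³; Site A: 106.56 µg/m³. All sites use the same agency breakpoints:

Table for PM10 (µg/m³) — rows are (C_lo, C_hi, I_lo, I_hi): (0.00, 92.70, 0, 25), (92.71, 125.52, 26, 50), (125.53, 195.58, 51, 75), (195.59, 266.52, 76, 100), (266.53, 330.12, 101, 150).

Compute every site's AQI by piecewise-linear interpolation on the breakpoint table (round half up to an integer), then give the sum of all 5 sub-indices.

419

Site F: 152.97 ∈ [125.53, 195.58] ↔ index [51, 75].
51 + (152.97−125.53)·(75−51)/(195.58−125.53) = 51 + 27.44·24/70.05 ≈ 60.40, so AQI = 60.
Site L 184.15: bracket 125.53–195.58 → index 51–75; slope 24/70.05, offset 58.62.
AQI = 51 + 24/70.05·58.62 ≈ 71.08 ⇒ 71.
Site K: row 266.53–330.12 (AQI 101–150). (150−101)·(292.28−266.53)/(330.12−266.53) + 101 = 49·25.75/63.59 + 101 ≈ 120.84 → 121.
Site C 304.85: bracket 266.53–330.12 → index 101–150; slope 49/63.59, offset 38.32.
AQI = 101 + 49/63.59·38.32 ≈ 130.53 ⇒ 131.
Site A: 106.56 lies in 92.71–125.52, so I_lo=26, I_hi=50, C_lo=92.71, C_hi=125.52.
(50−26)/(125.52−92.71) × (106.56−92.71) + 26 = 24/32.81 × 13.85 + 26 ≈ 36.13 → 36.
AQIs: Site F=60, Site L=71, Site K=121, Site C=131, Site A=36. Sum = 60 + 71 + 121 + 131 + 36 = 419.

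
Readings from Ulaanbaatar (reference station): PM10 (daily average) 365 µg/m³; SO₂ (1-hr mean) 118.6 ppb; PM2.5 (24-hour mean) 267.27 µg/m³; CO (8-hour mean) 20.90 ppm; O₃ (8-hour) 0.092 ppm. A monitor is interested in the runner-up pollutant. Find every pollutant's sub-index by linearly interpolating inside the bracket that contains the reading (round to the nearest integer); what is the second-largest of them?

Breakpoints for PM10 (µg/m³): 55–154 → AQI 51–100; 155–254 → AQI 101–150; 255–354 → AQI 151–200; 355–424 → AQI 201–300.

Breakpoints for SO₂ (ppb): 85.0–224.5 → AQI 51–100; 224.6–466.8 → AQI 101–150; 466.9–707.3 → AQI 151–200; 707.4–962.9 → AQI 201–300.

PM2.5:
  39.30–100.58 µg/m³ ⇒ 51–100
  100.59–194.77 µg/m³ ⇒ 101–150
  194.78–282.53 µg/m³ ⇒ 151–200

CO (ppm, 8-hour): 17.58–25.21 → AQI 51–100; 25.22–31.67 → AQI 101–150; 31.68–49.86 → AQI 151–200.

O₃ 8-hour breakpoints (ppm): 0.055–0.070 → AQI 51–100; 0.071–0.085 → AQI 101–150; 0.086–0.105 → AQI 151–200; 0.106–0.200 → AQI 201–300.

191

PM10: 365 lies in 355–424, so I_lo=201, I_hi=300, C_lo=355, C_hi=424.
(300−201)/(424−355) × (365−355) + 201 = 99/69 × 10 + 201 ≈ 215.35 → 215.
SO₂ 118.6: bracket 85.0–224.5 → index 51–100; slope 49/139.5, offset 33.6.
AQI = 51 + 49/139.5·33.6 ≈ 62.80 ⇒ 63.
PM2.5: row 194.78–282.53 (AQI 151–200). (200−151)·(267.27−194.78)/(282.53−194.78) + 151 = 49·72.49/87.75 + 151 ≈ 191.48 → 191.
CO: 20.90 ∈ [17.58, 25.21] ↔ index [51, 100].
51 + (20.90−17.58)·(100−51)/(25.21−17.58) = 51 + 3.32·49/7.63 ≈ 72.32, so AQI = 72.
O₃ 0.092: bracket 0.086–0.105 → index 151–200; slope 49/0.019, offset 0.006.
AQI = 151 + 49/0.019·0.006 ≈ 166.47 ⇒ 166.
Sub-indices: PM10→215, SO₂→63, PM2.5→191, CO→72, O₃→166. Ranked high→low: 215, 191, 166, 72, 63. Second-highest sub-index = 191.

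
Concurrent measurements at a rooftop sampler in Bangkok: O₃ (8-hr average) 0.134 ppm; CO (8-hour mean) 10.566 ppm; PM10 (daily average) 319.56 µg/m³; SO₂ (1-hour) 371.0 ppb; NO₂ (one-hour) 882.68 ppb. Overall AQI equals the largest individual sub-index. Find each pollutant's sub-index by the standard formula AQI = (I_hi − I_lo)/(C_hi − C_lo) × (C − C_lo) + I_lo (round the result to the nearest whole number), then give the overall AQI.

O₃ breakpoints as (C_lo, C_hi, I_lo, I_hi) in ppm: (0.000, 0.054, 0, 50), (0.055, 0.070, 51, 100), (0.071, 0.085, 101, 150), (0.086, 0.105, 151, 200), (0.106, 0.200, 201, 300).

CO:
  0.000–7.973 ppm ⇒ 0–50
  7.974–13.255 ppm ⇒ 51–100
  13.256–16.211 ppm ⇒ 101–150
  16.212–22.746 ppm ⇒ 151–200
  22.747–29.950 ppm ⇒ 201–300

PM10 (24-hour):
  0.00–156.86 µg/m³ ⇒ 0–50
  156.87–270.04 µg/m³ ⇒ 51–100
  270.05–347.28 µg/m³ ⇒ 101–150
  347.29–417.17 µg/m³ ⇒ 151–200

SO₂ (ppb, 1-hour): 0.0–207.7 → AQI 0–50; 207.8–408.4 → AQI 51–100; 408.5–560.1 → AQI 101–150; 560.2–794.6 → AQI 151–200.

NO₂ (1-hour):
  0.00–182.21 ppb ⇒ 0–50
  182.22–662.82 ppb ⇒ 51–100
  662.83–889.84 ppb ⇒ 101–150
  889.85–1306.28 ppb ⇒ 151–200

O₃ 0.134: bracket 0.106–0.200 → index 201–300; slope 99/0.094, offset 0.028.
AQI = 201 + 99/0.094·0.028 ≈ 230.49 ⇒ 230.
CO: row 7.974–13.255 (AQI 51–100). (100−51)·(10.566−7.974)/(13.255−7.974) + 51 = 49·2.592/5.281 + 51 ≈ 75.05 → 75.
PM10: row 270.05–347.28 (AQI 101–150). (150−101)·(319.56−270.05)/(347.28−270.05) + 101 = 49·49.51/77.23 + 101 ≈ 132.41 → 132.
SO₂: 371.0 lies in 207.8–408.4, so I_lo=51, I_hi=100, C_lo=207.8, C_hi=408.4.
(100−51)/(408.4−207.8) × (371.0−207.8) + 51 = 49/200.6 × 163.2 + 51 ≈ 90.86 → 91.
NO₂: 882.68 lies in 662.83–889.84, so I_lo=101, I_hi=150, C_lo=662.83, C_hi=889.84.
(150−101)/(889.84−662.83) × (882.68−662.83) + 101 = 49/227.01 × 219.85 + 101 ≈ 148.45 → 148.
Sub-indices: O₃→230, CO→75, PM10→132, SO₂→91, NO₂→148. Overall AQI = max = 230; dominant pollutant is O₃.

230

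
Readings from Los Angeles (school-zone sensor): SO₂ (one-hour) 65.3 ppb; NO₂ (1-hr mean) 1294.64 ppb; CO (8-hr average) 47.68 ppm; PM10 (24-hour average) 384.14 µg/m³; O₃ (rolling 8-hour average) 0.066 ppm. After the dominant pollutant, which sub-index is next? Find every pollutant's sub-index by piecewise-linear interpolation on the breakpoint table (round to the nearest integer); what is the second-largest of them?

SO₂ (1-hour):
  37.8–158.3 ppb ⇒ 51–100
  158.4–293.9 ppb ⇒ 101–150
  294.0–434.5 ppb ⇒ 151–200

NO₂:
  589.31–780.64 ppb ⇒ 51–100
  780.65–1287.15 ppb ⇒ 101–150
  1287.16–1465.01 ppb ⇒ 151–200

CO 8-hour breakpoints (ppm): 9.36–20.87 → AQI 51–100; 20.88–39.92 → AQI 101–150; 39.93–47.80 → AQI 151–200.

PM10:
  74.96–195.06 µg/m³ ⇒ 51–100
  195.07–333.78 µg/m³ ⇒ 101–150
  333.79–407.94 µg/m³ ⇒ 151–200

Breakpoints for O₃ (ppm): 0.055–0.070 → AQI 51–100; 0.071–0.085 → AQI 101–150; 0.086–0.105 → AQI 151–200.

SO₂: row 37.8–158.3 (AQI 51–100). (100−51)·(65.3−37.8)/(158.3−37.8) + 51 = 49·27.5/120.5 + 51 ≈ 62.18 → 62.
NO₂: 1294.64 lies in 1287.16–1465.01, so I_lo=151, I_hi=200, C_lo=1287.16, C_hi=1465.01.
(200−151)/(1465.01−1287.16) × (1294.64−1287.16) + 151 = 49/177.85 × 7.48 + 151 ≈ 153.06 → 153.
CO 47.68: bracket 39.93–47.80 → index 151–200; slope 49/7.87, offset 7.75.
AQI = 151 + 49/7.87·7.75 ≈ 199.25 ⇒ 199.
PM10 384.14: bracket 333.79–407.94 → index 151–200; slope 49/74.15, offset 50.35.
AQI = 151 + 49/74.15·50.35 ≈ 184.27 ⇒ 184.
O₃: 0.066 lies in 0.055–0.070, so I_lo=51, I_hi=100, C_lo=0.055, C_hi=0.070.
(100−51)/(0.070−0.055) × (0.066−0.055) + 51 = 49/0.015 × 0.011 + 51 ≈ 86.93 → 87.
Sub-indices: SO₂→62, NO₂→153, CO→199, PM10→184, O₃→87. Ranked high→low: 199, 184, 153, 87, 62. Second-highest sub-index = 184.

184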